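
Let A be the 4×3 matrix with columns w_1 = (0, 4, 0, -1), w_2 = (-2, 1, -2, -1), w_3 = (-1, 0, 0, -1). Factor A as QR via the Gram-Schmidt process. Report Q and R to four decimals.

w_1 = (0, 4, 0, -1); ‖w_1‖ = 4.1231, so e_1 = (0.0000, 0.9701, 0.0000, -0.2425).
e_1·w_2 = 0.0000·(-2) + 0.9701·1 + 0.0000·(-2) + (-0.2425)·(-1) = 1.2127.
u_2 = w_2 − 1.2127·e_1 = (-2.0000, -0.1765, -2.0000, -0.7059).
‖u_2‖ = 2.9205, so e_2 = (-0.6848, -0.0604, -0.6848, -0.2417).
e_1·w_3 = 0.0000·(-1) + 0.9701·0 + 0.0000·0 + (-0.2425)·(-1) = 0.2425; e_2·w_3 = (-0.6848)·(-1) + (-0.0604)·0 + (-0.6848)·0 + (-0.2417)·(-1) = 0.9265.
u_3 = w_3 − 0.2425·e_1 − 0.9265·e_2 = (-0.3655, -0.1793, 0.6345, -0.7172).
‖u_3‖ = 1.0406, so e_3 = (-0.3513, -0.1723, 0.6098, -0.6893).

Q = [[0.0000, -0.6848, -0.3513], [0.9701, -0.0604, -0.1723], [0.0000, -0.6848, 0.6098], [-0.2425, -0.2417, -0.6893]], R = [[4.1231, 1.2127, 0.2425], [0.0000, 2.9205, 0.9265], [0.0000, 0.0000, 1.0406]]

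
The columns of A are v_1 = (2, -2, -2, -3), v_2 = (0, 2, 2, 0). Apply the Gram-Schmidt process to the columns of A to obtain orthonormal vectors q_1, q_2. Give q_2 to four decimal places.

q_1 = v_1/‖v_1‖ = (2, -2, -2, -3)/4.5826 = (0.4364, -0.4364, -0.4364, -0.6547).
r_{12} = q_1·v_2 = -1.7457.
u_2 = v_2 + 1.7457·q_1 = (0.7619, 1.2381, 1.2381, -1.1429).
‖u_2‖ = 2.2254, so q_2 = (0.3424, 0.5563, 0.5563, -0.5136).

q_2 = (0.3424, 0.5563, 0.5563, -0.5136)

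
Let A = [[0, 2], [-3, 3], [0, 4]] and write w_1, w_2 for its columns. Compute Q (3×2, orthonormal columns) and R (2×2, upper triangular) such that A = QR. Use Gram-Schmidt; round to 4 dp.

Q = [[0.0000, 0.4472], [-1.0000, 0.0000], [0.0000, 0.8944]], R = [[3.0000, -3.0000], [0.0000, 4.4721]]

w_1 = (0, -3, 0); ‖w_1‖ = 3.0000, so q_1 = (0.0000, -1.0000, 0.0000).
q_1·w_2 = 0.0000·2 + (-1.0000)·3 + 0.0000·4 = -3.0000.
u_2 = w_2 + 3.0000·q_1 = (2.0000, 0.0000, 4.0000).
‖u_2‖ = 4.4721, so q_2 = (0.4472, 0.0000, 0.8944).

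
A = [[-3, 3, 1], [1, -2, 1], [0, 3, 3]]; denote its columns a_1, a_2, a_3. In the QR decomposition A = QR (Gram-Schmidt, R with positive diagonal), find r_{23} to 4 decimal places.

a_1 = (-3, 1, 0); ‖a_1‖ = 3.1623, so e_1 = (-0.9487, 0.3162, 0.0000).
e_1·a_2 = (-0.9487)·3 + 0.3162·(-2) + 0.0000·3 = -3.4785.
u_2 = a_2 + 3.4785·e_1 = (-0.3000, -0.9000, 3.0000).
‖u_2‖ = 3.1464, so e_2 = (-0.0953, -0.2860, 0.9535).
r_{23} = e_2·a_3 = 2.4790.

r_{23} = 2.4790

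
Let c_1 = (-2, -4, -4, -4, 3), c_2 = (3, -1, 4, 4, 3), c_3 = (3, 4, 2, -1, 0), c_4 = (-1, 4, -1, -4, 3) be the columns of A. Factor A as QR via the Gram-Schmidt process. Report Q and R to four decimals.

Q = [[-0.2561, 0.3415, 0.5150, -0.6616], [-0.5121, -0.4134, 0.5039, 0.5027], [-0.5121, 0.3698, 0.0901, 0.0664], [-0.5121, 0.3698, -0.6009, 0.1586], [0.3841, 0.6625, 0.3341, 0.5292]], R = [[7.8102, -3.2009, -3.3290, 1.9206], [0.0000, 6.3839, -0.2594, -1.8566], [0.0000, 0.0000, 4.3417, 4.8165], [0.0000, 0.0000, 0.0000, 3.5589]]

q_1 = c_1/‖c_1‖ = (-2, -4, -4, -4, 3)/7.8102 = (-0.2561, -0.5121, -0.5121, -0.5121, 0.3841).
r_{12} = q_1·c_2 = -3.2009.
u_2 = c_2 + 3.2009·q_1 = (2.1803, -2.6393, 2.3607, 2.3607, 4.2295).
‖u_2‖ = 6.3839, so q_2 = (0.3415, -0.4134, 0.3698, 0.3698, 0.6625).
r_{13} = q_1·c_3 = -3.3290; r_{23} = q_2·c_3 = -0.2594.
u_3 = c_3 + 3.3290·q_1 + 0.2594·q_2 = (2.2361, 2.1879, 0.3910, -2.6090, 1.4505).
‖u_3‖ = 4.3417, so q_3 = (0.5150, 0.5039, 0.0901, -0.6009, 0.3341).
r_{14} = q_1·c_4 = 1.9206; r_{24} = q_2·c_4 = -1.8566; r_{34} = q_3·c_4 = 4.8165.
u_4 = c_4 − 1.9206·q_1 + 1.8566·q_2 − 4.8165·q_3 = (-2.3547, 1.7889, 0.2364, 0.5644, 1.8832).
‖u_4‖ = 3.5589, so q_4 = (-0.6616, 0.5027, 0.0664, 0.1586, 0.5292).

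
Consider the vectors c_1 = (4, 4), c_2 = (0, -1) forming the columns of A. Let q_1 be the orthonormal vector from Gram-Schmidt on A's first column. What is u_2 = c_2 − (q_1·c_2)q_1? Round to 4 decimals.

u_2 = (0.5000, -0.5000)

c_1 = (4, 4); ‖c_1‖ = 5.6569, so q_1 = (0.7071, 0.7071).
q_1·c_2 = 0.7071·0 + 0.7071·(-1) = -0.7071.
u_2 = c_2 + 0.7071·q_1 = (0.5000, -0.5000).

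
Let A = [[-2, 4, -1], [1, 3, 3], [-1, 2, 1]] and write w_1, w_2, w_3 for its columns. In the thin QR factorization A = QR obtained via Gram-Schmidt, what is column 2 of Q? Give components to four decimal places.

e_2 = (0.3651, 0.9129, 0.1826)

w_1 = (-2, 1, -1); ‖w_1‖ = 2.4495, so e_1 = (-0.8165, 0.4082, -0.4082).
e_1·w_2 = (-0.8165)·4 + 0.4082·3 + (-0.4082)·2 = -2.8577.
u_2 = w_2 + 2.8577·e_1 = (1.6667, 4.1667, 0.8333).
‖u_2‖ = 4.5644, so e_2 = (0.3651, 0.9129, 0.1826).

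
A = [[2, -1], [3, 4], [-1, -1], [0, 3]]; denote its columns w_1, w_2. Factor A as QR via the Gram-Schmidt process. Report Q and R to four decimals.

w_1 = (2, 3, -1, 0); ‖w_1‖ = 3.7417, so e_1 = (0.5345, 0.8018, -0.2673, 0.0000).
e_1·w_2 = 0.5345·(-1) + 0.8018·4 + (-0.2673)·(-1) + 0.0000·3 = 2.9399.
u_2 = w_2 − 2.9399·e_1 = (-2.5714, 1.6429, -0.2143, 3.0000).
‖u_2‖ = 4.2845, so e_2 = (-0.6002, 0.3834, -0.0500, 0.7002).

Q = [[0.5345, -0.6002], [0.8018, 0.3834], [-0.2673, -0.0500], [0.0000, 0.7002]], R = [[3.7417, 2.9399], [0.0000, 4.2845]]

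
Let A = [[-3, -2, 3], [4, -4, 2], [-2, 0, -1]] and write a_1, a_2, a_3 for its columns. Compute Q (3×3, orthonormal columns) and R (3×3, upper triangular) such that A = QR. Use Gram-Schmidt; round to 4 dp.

Q = [[-0.5571, -0.7459, 0.3651], [0.7428, -0.6442, -0.1826], [-0.3714, -0.1695, -0.9129]], R = [[5.3852, -1.8570, 0.1857], [0.0000, 4.0684, -3.3564], [0.0000, 0.0000, 1.6432]]

a_1 = (-3, 4, -2); ‖a_1‖ = 5.3852, so e_1 = (-0.5571, 0.7428, -0.3714).
e_1·a_2 = (-0.5571)·(-2) + 0.7428·(-4) + (-0.3714)·0 = -1.8570.
u_2 = a_2 + 1.8570·e_1 = (-3.0345, -2.6207, -0.6897).
‖u_2‖ = 4.0684, so e_2 = (-0.7459, -0.6442, -0.1695).
e_1·a_3 = (-0.5571)·3 + 0.7428·2 + (-0.3714)·(-1) = 0.1857; e_2·a_3 = (-0.7459)·3 + (-0.6442)·2 + (-0.1695)·(-1) = -3.3564.
u_3 = a_3 − 0.1857·e_1 + 3.3564·e_2 = (0.6000, -0.3000, -1.5000).
‖u_3‖ = 1.6432, so e_3 = (0.3651, -0.1826, -0.9129).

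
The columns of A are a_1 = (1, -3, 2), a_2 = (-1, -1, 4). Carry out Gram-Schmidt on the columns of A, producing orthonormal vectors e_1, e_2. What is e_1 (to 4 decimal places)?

e_1 = (0.2673, -0.8018, 0.5345)

a_1 = (1, -3, 2); ‖a_1‖ = 3.7417, so e_1 = (0.2673, -0.8018, 0.5345).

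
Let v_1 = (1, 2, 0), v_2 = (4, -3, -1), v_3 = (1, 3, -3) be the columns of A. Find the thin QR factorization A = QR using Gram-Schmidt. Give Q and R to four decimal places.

v_1 = (1, 2, 0); ‖v_1‖ = 2.2361, so q_1 = (0.4472, 0.8944, 0.0000).
q_1·v_2 = 0.4472·4 + 0.8944·(-3) + 0.0000·(-1) = -0.8944.
u_2 = v_2 + 0.8944·q_1 = (4.4000, -2.2000, -1.0000).
‖u_2‖ = 5.0200, so q_2 = (0.8765, -0.4383, -0.1992).
q_1·v_3 = 0.4472·1 + 0.8944·3 + 0.0000·(-3) = 3.1305; q_2·v_3 = 0.8765·1 + (-0.4383)·3 + (-0.1992)·(-3) = 0.1594.
u_3 = v_3 − 3.1305·q_1 − 0.1594·q_2 = (-0.5397, 0.2698, -2.9683).
‖u_3‖ = 3.0290, so q_3 = (-0.1782, 0.0891, -0.9800).

Q = [[0.4472, 0.8765, -0.1782], [0.8944, -0.4383, 0.0891], [0.0000, -0.1992, -0.9800]], R = [[2.2361, -0.8944, 3.1305], [0.0000, 5.0200, 0.1594], [0.0000, 0.0000, 3.0290]]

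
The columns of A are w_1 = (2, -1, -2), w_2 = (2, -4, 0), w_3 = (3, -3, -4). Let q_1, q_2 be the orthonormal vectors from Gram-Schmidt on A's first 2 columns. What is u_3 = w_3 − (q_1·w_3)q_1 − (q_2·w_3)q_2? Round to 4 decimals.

w_1 = (2, -1, -2); ‖w_1‖ = 3.0000, so q_1 = (0.6667, -0.3333, -0.6667).
q_1·w_2 = 0.6667·2 + (-0.3333)·(-4) + (-0.6667)·0 = 2.6667.
u_2 = w_2 − 2.6667·q_1 = (0.2222, -3.1111, 1.7778).
‖u_2‖ = 3.5901, so q_2 = (0.0619, -0.8666, 0.4952).
q_1·w_3 = 0.6667·3 + (-0.3333)·(-3) + (-0.6667)·(-4) = 5.6667; q_2·w_3 = 0.0619·3 + (-0.8666)·(-3) + 0.4952·(-4) = 0.8047.
u_3 = w_3 − 5.6667·q_1 − 0.8047·q_2 = (-0.8276, -0.4138, -0.6207).

u_3 = (-0.8276, -0.4138, -0.6207)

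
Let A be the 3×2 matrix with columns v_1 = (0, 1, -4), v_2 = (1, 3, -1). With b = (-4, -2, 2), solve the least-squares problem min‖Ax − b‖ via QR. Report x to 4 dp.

v_1 = (0, 1, -4); ‖v_1‖ = 4.1231, so q_1 = (0.0000, 0.2425, -0.9701).
q_1·v_2 = 0.0000·1 + 0.2425·3 + (-0.9701)·(-1) = 1.6977.
u_2 = v_2 − 1.6977·q_1 = (1.0000, 2.5882, 0.6471).
‖u_2‖ = 2.8491, so q_2 = (0.3510, 0.9084, 0.2271).
Qᵀb = (-2.4254, -2.7666).
Back-substitute: x_2 = -2.7666/2.8491 = -0.9710.
x_1 = (-2.4254 − 1.6977·(-0.9710))/4.1231 = -0.1884.

x = (-0.1884, -0.9710)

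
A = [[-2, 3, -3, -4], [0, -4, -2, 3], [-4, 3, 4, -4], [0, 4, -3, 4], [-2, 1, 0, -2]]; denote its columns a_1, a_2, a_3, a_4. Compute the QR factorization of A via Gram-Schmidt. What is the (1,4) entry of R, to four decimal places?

r_{14} = 5.7155

a_1 = (-2, 0, -4, 0, -2); ‖a_1‖ = 4.8990, so e_1 = (-0.4082, 0.0000, -0.8165, 0.0000, -0.4082).
r_{14} = e_1·a_4 = 5.7155.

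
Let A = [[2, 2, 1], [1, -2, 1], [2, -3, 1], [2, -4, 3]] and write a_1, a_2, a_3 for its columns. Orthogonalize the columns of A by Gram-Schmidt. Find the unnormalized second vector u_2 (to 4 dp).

u_2 = (3.8462, -1.0769, -1.1538, -2.1538)

a_1 = (2, 1, 2, 2); ‖a_1‖ = 3.6056, so e_1 = (0.5547, 0.2774, 0.5547, 0.5547).
e_1·a_2 = 0.5547·2 + 0.2774·(-2) + 0.5547·(-3) + 0.5547·(-4) = -3.3282.
u_2 = a_2 + 3.3282·e_1 = (3.8462, -1.0769, -1.1538, -2.1538).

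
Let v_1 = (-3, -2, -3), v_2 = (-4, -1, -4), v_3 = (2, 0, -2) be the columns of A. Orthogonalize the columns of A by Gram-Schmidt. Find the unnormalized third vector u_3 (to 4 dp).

v_1 = (-3, -2, -3); ‖v_1‖ = 4.6904, so e_1 = (-0.6396, -0.4264, -0.6396).
e_1·v_2 = (-0.6396)·(-4) + (-0.4264)·(-1) + (-0.6396)·(-4) = 5.5432.
u_2 = v_2 − 5.5432·e_1 = (-0.4545, 1.3636, -0.4545).
‖u_2‖ = 1.5076, so e_2 = (-0.3015, 0.9045, -0.3015).
e_1·v_3 = (-0.6396)·2 + (-0.4264)·0 + (-0.6396)·(-2) = 0.0000; e_2·v_3 = (-0.3015)·2 + 0.9045·0 + (-0.3015)·(-2) = 0.0000.
u_3 = v_3 + 0.0000·e_1 + 0.0000·e_2 = (2.0000, 0.0000, -2.0000).

u_3 = (2.0000, 0.0000, -2.0000)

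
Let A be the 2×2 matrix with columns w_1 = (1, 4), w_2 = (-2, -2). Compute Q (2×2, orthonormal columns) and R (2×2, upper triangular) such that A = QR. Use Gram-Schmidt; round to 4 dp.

w_1 = (1, 4); ‖w_1‖ = 4.1231, so e_1 = (0.2425, 0.9701).
e_1·w_2 = 0.2425·(-2) + 0.9701·(-2) = -2.4254.
u_2 = w_2 + 2.4254·e_1 = (-1.4118, 0.3529).
‖u_2‖ = 1.4552, so e_2 = (-0.9701, 0.2425).

Q = [[0.2425, -0.9701], [0.9701, 0.2425]], R = [[4.1231, -2.4254], [0.0000, 1.4552]]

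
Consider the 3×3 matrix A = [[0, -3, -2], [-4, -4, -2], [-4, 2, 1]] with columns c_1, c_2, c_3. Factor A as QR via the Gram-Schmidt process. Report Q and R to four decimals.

Q = [[0.0000, -0.5774, -0.8165], [-0.7071, -0.5774, 0.4082], [-0.7071, 0.5774, -0.4082]], R = [[5.6569, 1.4142, 0.7071], [0.0000, 5.1962, 2.8868], [0.0000, 0.0000, 0.4082]]

e_1 = c_1/‖c_1‖ = (0, -4, -4)/5.6569 = (0.0000, -0.7071, -0.7071).
r_{12} = e_1·c_2 = 1.4142.
u_2 = c_2 − 1.4142·e_1 = (-3.0000, -3.0000, 3.0000).
‖u_2‖ = 5.1962, so e_2 = (-0.5774, -0.5774, 0.5774).
r_{13} = e_1·c_3 = 0.7071; r_{23} = e_2·c_3 = 2.8868.
u_3 = c_3 − 0.7071·e_1 − 2.8868·e_2 = (-0.3333, 0.1667, -0.1667).
‖u_3‖ = 0.4082, so e_3 = (-0.8165, 0.4082, -0.4082).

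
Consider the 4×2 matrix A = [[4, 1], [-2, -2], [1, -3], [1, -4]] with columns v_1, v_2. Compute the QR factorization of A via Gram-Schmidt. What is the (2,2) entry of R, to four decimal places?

v_1 = (4, -2, 1, 1); ‖v_1‖ = 4.6904, so e_1 = (0.8528, -0.4264, 0.2132, 0.2132).
e_1·v_2 = 0.8528·1 + (-0.4264)·(-2) + 0.2132·(-3) + 0.2132·(-4) = 0.2132.
u_2 = v_2 − 0.2132·e_1 = (0.8182, -1.9091, -3.0455, -4.0455).
r_{22} = ‖u_2‖ = 5.4731.

r_{22} = 5.4731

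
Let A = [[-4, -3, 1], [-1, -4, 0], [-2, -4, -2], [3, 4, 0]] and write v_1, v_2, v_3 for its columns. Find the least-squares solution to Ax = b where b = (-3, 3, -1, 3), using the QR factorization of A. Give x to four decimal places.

e_1 = v_1/‖v_1‖ = (-4, -1, -2, 3)/5.4772 = (-0.7303, -0.1826, -0.3651, 0.5477).
r_{12} = e_1·v_2 = 6.5727.
u_2 = v_2 − 6.5727·e_1 = (1.8000, -2.8000, -1.6000, 0.4000).
‖u_2‖ = 3.7148, so e_2 = (0.4845, -0.7537, -0.4307, 0.1077).
r_{13} = e_1·v_3 = 0.0000; r_{23} = e_2·v_3 = 1.3460.
u_3 = v_3 + 0.0000·e_1 − 1.3460·e_2 = (0.3478, 1.0145, -1.4203, -0.1449).
‖u_3‖ = 1.7856, so e_3 = (0.1948, 0.5681, -0.7954, -0.0812).
Qᵀb = (3.6515, -2.9611, 1.6720).
Back-substitute: x_3 = 1.6720/1.7856 = 0.9364.
x_2 = (-2.9611 − 1.3460·0.9364)/3.7148 = -1.1364.
x_1 = (3.6515 − 6.5727·(-1.1364) + 0.0000·0.9364)/5.4772 = 2.0303.

x = (2.0303, -1.1364, 0.9364)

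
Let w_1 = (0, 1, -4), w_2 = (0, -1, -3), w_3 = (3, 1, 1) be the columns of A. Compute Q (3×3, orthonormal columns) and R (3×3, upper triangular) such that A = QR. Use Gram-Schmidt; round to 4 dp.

q_1 = w_1/‖w_1‖ = (0, 1, -4)/4.1231 = (0.0000, 0.2425, -0.9701).
r_{12} = q_1·w_2 = 2.6679.
u_2 = w_2 − 2.6679·q_1 = (0.0000, -1.6471, -0.4118).
‖u_2‖ = 1.6977, so q_2 = (0.0000, -0.9701, -0.2425).
r_{13} = q_1·w_3 = -0.7276; r_{23} = q_2·w_3 = -1.2127.
u_3 = w_3 + 0.7276·q_1 + 1.2127·q_2 = (3.0000, 0.0000, 0.0000).
‖u_3‖ = 3.0000, so q_3 = (1.0000, 0.0000, 0.0000).

Q = [[0.0000, 0.0000, 1.0000], [0.2425, -0.9701, 0.0000], [-0.9701, -0.2425, 0.0000]], R = [[4.1231, 2.6679, -0.7276], [0.0000, 1.6977, -1.2127], [0.0000, 0.0000, 3.0000]]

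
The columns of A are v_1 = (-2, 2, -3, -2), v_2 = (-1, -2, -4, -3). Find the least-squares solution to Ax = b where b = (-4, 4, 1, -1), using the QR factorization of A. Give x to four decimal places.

v_1 = (-2, 2, -3, -2); ‖v_1‖ = 4.5826, so q_1 = (-0.4364, 0.4364, -0.6547, -0.4364).
q_1·v_2 = (-0.4364)·(-1) + 0.4364·(-2) + (-0.6547)·(-4) + (-0.4364)·(-3) = 3.4915.
u_2 = v_2 − 3.4915·q_1 = (0.5238, -3.5238, -1.7143, -1.4762).
‖u_2‖ = 4.2201, so q_2 = (0.1241, -0.8350, -0.4062, -0.3498).
Qᵀb = (3.2733, -3.8929).
Back-substitute: x_2 = -3.8929/4.2201 = -0.9225.
x_1 = (3.2733 − 3.4915·(-0.9225))/4.5826 = 1.4171.

x = (1.4171, -0.9225)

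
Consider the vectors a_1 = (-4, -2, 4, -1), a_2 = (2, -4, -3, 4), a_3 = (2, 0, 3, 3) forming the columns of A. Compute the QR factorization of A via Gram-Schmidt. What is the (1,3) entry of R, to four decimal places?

r_{13} = 0.1644

e_1 = a_1/‖a_1‖ = (-4, -2, 4, -1)/6.0828 = (-0.6576, -0.3288, 0.6576, -0.1644).
r_{13} = e_1·a_3 = 0.1644.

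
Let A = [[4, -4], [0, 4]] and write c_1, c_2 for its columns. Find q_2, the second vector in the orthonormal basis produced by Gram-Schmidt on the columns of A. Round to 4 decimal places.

c_1 = (4, 0); ‖c_1‖ = 4.0000, so q_1 = (1.0000, 0.0000).
q_1·c_2 = 1.0000·(-4) + 0.0000·4 = -4.0000.
u_2 = c_2 + 4.0000·q_1 = (0.0000, 4.0000).
‖u_2‖ = 4.0000, so q_2 = (0.0000, 1.0000).

q_2 = (0.0000, 1.0000)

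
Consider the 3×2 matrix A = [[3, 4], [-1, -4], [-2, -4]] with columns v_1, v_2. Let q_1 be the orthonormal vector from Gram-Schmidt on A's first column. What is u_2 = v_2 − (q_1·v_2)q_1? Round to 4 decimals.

v_1 = (3, -1, -2); ‖v_1‖ = 3.7417, so q_1 = (0.8018, -0.2673, -0.5345).
q_1·v_2 = 0.8018·4 + (-0.2673)·(-4) + (-0.5345)·(-4) = 6.4143.
u_2 = v_2 − 6.4143·q_1 = (-1.1429, -2.2857, -0.5714).

u_2 = (-1.1429, -2.2857, -0.5714)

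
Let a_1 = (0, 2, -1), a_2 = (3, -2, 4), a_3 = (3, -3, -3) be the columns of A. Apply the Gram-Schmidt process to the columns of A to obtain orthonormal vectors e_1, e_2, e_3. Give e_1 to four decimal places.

a_1 = (0, 2, -1); ‖a_1‖ = 2.2361, so e_1 = (0.0000, 0.8944, -0.4472).

e_1 = (0.0000, 0.8944, -0.4472)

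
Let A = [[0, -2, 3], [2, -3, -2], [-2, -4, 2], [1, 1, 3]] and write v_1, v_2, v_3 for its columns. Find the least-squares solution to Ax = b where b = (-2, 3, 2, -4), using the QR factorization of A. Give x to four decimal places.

e_1 = v_1/‖v_1‖ = (0, 2, -2, 1)/3.0000 = (0.0000, 0.6667, -0.6667, 0.3333).
r_{12} = e_1·v_2 = 1.0000.
u_2 = v_2 − 1.0000·e_1 = (-2.0000, -3.6667, -3.3333, 0.6667).
‖u_2‖ = 5.3852, so e_2 = (-0.3714, -0.6809, -0.6190, 0.1238).
r_{13} = e_1·v_3 = -1.6667; r_{23} = e_2·v_3 = -0.6190.
u_3 = v_3 + 1.6667·e_1 + 0.6190·e_2 = (2.7701, -1.3103, 0.5057, 3.6322).
‖u_3‖ = 4.7790, so e_3 = (0.5796, -0.2742, 0.1058, 0.7600).
Qᵀb = (-0.6667, -3.0330, -4.8103).
Back-substitute: x_3 = -4.8103/4.7790 = -1.0065.
x_2 = (-3.0330 + 0.6190·(-1.0065))/5.3852 = -0.6789.
x_1 = (-0.6667 − 1.0000·(-0.6789) + 1.6667·(-1.0065))/3.0000 = -0.5551.

x = (-0.5551, -0.6789, -1.0065)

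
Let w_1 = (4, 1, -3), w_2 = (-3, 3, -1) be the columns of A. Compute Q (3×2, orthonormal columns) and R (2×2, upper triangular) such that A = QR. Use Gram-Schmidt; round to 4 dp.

w_1 = (4, 1, -3); ‖w_1‖ = 5.0990, so e_1 = (0.7845, 0.1961, -0.5883).
e_1·w_2 = 0.7845·(-3) + 0.1961·3 + (-0.5883)·(-1) = -1.1767.
u_2 = w_2 + 1.1767·e_1 = (-2.0769, 3.2308, -1.6923).
‖u_2‖ = 4.1971, so e_2 = (-0.4949, 0.7698, -0.4032).

Q = [[0.7845, -0.4949], [0.1961, 0.7698], [-0.5883, -0.4032]], R = [[5.0990, -1.1767], [0.0000, 4.1971]]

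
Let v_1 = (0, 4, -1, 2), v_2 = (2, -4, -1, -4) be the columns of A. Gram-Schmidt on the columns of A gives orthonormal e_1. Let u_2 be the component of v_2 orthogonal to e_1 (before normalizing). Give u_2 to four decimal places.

e_1 = v_1/‖v_1‖ = (0, 4, -1, 2)/4.5826 = (0.0000, 0.8729, -0.2182, 0.4364).
r_{12} = e_1·v_2 = -5.0190.
u_2 = v_2 + 5.0190·e_1 = (2.0000, 0.3810, -2.0952, -1.8095).

u_2 = (2.0000, 0.3810, -2.0952, -1.8095)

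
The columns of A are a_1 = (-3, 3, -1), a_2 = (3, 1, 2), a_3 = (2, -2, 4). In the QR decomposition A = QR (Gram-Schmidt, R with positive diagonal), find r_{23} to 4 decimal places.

a_1 = (-3, 3, -1); ‖a_1‖ = 4.3589, so e_1 = (-0.6882, 0.6882, -0.2294).
e_1·a_2 = (-0.6882)·3 + 0.6882·1 + (-0.2294)·2 = -1.8353.
u_2 = a_2 + 1.8353·e_1 = (1.7368, 2.2632, 1.5789).
‖u_2‖ = 3.2606, so e_2 = (0.5327, 0.6941, 0.4842).
r_{23} = e_2·a_3 = 1.6142.

r_{23} = 1.6142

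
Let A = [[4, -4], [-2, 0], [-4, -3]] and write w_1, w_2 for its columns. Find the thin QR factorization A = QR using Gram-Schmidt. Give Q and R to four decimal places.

Q = [[0.6667, -0.7175], [-0.3333, -0.0448], [-0.6667, -0.6951]], R = [[6.0000, -0.6667], [0.0000, 4.9554]]

w_1 = (4, -2, -4); ‖w_1‖ = 6.0000, so q_1 = (0.6667, -0.3333, -0.6667).
q_1·w_2 = 0.6667·(-4) + (-0.3333)·0 + (-0.6667)·(-3) = -0.6667.
u_2 = w_2 + 0.6667·q_1 = (-3.5556, -0.2222, -3.4444).
‖u_2‖ = 4.9554, so q_2 = (-0.7175, -0.0448, -0.6951).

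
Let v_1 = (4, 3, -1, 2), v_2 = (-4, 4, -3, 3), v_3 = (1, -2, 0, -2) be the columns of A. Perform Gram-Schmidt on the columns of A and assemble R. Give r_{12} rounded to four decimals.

r_{12} = 0.9129

e_1 = v_1/‖v_1‖ = (4, 3, -1, 2)/5.4772 = (0.7303, 0.5477, -0.1826, 0.3651).
r_{12} = e_1·v_2 = 0.9129.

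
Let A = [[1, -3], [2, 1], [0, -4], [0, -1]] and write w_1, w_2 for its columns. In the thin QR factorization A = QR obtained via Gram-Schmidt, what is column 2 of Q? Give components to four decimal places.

e_2 = (-0.5409, 0.2704, -0.7727, -0.1932)

w_1 = (1, 2, 0, 0); ‖w_1‖ = 2.2361, so e_1 = (0.4472, 0.8944, 0.0000, 0.0000).
e_1·w_2 = 0.4472·(-3) + 0.8944·1 + 0.0000·(-4) + 0.0000·(-1) = -0.4472.
u_2 = w_2 + 0.4472·e_1 = (-2.8000, 1.4000, -4.0000, -1.0000).
‖u_2‖ = 5.1769, so e_2 = (-0.5409, 0.2704, -0.7727, -0.1932).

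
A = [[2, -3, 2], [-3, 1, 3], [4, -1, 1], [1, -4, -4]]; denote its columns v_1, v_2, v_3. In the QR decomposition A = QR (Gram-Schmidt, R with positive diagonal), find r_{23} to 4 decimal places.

r_{23} = 2.1996

e_1 = v_1/‖v_1‖ = (2, -3, 4, 1)/5.4772 = (0.3651, -0.5477, 0.7303, 0.1826).
r_{12} = e_1·v_2 = -3.1038.
u_2 = v_2 + 3.1038·e_1 = (-1.8667, -0.7000, 1.2667, -3.4333).
‖u_2‖ = 4.1673, so e_2 = (-0.4479, -0.1680, 0.3040, -0.8239).
r_{23} = e_2·v_3 = 2.1996.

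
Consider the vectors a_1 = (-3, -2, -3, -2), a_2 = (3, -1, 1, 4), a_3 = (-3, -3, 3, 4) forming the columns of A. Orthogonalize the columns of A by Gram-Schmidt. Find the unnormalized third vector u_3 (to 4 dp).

u_3 = (-3.9683, -1.2487, 3.6296, 1.7566)

e_1 = a_1/‖a_1‖ = (-3, -2, -3, -2)/5.0990 = (-0.5883, -0.3922, -0.5883, -0.3922).
r_{12} = e_1·a_2 = -3.5301.
u_2 = a_2 + 3.5301·e_1 = (0.9231, -2.3846, -1.0769, 2.6154).
‖u_2‖ = 3.8129, so e_2 = (0.2421, -0.6254, -0.2824, 0.6859).
r_{13} = e_1·a_3 = -0.3922; r_{23} = e_2·a_3 = 3.0463.
u_3 = a_3 + 0.3922·e_1 − 3.0463·e_2 = (-3.9683, -1.2487, 3.6296, 1.7566).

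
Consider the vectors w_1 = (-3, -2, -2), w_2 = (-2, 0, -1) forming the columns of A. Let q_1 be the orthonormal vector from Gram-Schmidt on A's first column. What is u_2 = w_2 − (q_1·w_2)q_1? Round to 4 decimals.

w_1 = (-3, -2, -2); ‖w_1‖ = 4.1231, so q_1 = (-0.7276, -0.4851, -0.4851).
q_1·w_2 = (-0.7276)·(-2) + (-0.4851)·0 + (-0.4851)·(-1) = 1.9403.
u_2 = w_2 − 1.9403·q_1 = (-0.5882, 0.9412, -0.0588).

u_2 = (-0.5882, 0.9412, -0.0588)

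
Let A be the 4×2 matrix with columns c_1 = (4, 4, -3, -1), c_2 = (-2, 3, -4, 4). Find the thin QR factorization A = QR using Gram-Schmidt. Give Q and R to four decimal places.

c_1 = (4, 4, -3, -1); ‖c_1‖ = 6.4807, so e_1 = (0.6172, 0.6172, -0.4629, -0.1543).
e_1·c_2 = 0.6172·(-2) + 0.6172·3 + (-0.4629)·(-4) + (-0.1543)·4 = 1.8516.
u_2 = c_2 − 1.8516·e_1 = (-3.1429, 1.8571, -3.1429, 4.2857).
‖u_2‖ = 6.4476, so e_2 = (-0.4874, 0.2880, -0.4874, 0.6647).

Q = [[0.6172, -0.4874], [0.6172, 0.2880], [-0.4629, -0.4874], [-0.1543, 0.6647]], R = [[6.4807, 1.8516], [0.0000, 6.4476]]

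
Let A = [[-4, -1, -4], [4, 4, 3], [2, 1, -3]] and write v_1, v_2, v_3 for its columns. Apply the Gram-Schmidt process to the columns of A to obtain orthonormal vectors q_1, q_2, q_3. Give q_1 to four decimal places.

v_1 = (-4, 4, 2); ‖v_1‖ = 6.0000, so q_1 = (-0.6667, 0.6667, 0.3333).

q_1 = (-0.6667, 0.6667, 0.3333)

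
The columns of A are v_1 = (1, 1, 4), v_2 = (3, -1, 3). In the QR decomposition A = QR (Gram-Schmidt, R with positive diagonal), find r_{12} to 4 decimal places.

r_{12} = 3.2998

q_1 = v_1/‖v_1‖ = (1, 1, 4)/4.2426 = (0.2357, 0.2357, 0.9428).
r_{12} = q_1·v_2 = 3.2998.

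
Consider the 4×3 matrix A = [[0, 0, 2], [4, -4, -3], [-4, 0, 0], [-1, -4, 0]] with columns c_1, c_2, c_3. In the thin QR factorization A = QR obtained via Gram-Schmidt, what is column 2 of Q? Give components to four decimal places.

e_2 = (0.0000, -0.4842, -0.2767, -0.8301)

c_1 = (0, 4, -4, -1); ‖c_1‖ = 5.7446, so e_1 = (0.0000, 0.6963, -0.6963, -0.1741).
e_1·c_2 = 0.0000·0 + 0.6963·(-4) + (-0.6963)·0 + (-0.1741)·(-4) = -2.0889.
u_2 = c_2 + 2.0889·e_1 = (0.0000, -2.5455, -1.4545, -4.3636).
‖u_2‖ = 5.2570, so e_2 = (0.0000, -0.4842, -0.2767, -0.8301).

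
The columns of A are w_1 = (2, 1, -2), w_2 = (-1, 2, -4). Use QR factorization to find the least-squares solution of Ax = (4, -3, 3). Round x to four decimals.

x = (1.2400, -1.5200)

w_1 = (2, 1, -2); ‖w_1‖ = 3.0000, so q_1 = (0.6667, 0.3333, -0.6667).
q_1·w_2 = 0.6667·(-1) + 0.3333·2 + (-0.6667)·(-4) = 2.6667.
u_2 = w_2 − 2.6667·q_1 = (-2.7778, 1.1111, -2.2222).
‖u_2‖ = 3.7268, so q_2 = (-0.7454, 0.2981, -0.5963).
Qᵀb = (-0.3333, -5.6647).
Back-substitute: x_2 = -5.6647/3.7268 = -1.5200.
x_1 = (-0.3333 − 2.6667·(-1.5200))/3.0000 = 1.2400.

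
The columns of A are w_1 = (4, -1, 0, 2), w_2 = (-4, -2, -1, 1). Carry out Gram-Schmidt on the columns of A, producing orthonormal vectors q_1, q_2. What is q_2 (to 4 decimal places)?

q_2 = (-0.4405, -0.6608, -0.2570, 0.5507)

w_1 = (4, -1, 0, 2); ‖w_1‖ = 4.5826, so q_1 = (0.8729, -0.2182, 0.0000, 0.4364).
q_1·w_2 = 0.8729·(-4) + (-0.2182)·(-2) + 0.0000·(-1) + 0.4364·1 = -2.6186.
u_2 = w_2 + 2.6186·q_1 = (-1.7143, -2.5714, -1.0000, 2.1429).
‖u_2‖ = 3.8914, so q_2 = (-0.4405, -0.6608, -0.2570, 0.5507).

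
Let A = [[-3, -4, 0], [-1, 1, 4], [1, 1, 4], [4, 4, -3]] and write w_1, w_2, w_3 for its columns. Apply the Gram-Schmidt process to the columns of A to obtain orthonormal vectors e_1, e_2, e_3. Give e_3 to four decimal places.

w_1 = (-3, -1, 1, 4); ‖w_1‖ = 5.1962, so e_1 = (-0.5774, -0.1925, 0.1925, 0.7698).
e_1·w_2 = (-0.5774)·(-4) + (-0.1925)·1 + 0.1925·1 + 0.7698·4 = 5.3886.
u_2 = w_2 − 5.3886·e_1 = (-0.8889, 2.0370, -0.0370, -0.1481).
‖u_2‖ = 2.2278, so e_2 = (-0.3990, 0.9144, -0.0166, -0.0665).
e_1·w_3 = (-0.5774)·0 + (-0.1925)·4 + 0.1925·4 + 0.7698·(-3) = -2.3094; e_2·w_3 = (-0.3990)·0 + 0.9144·4 + (-0.0166)·4 + (-0.0665)·(-3) = 3.7905.
u_3 = w_3 + 2.3094·e_1 − 3.7905·e_2 = (0.1791, 0.0896, 4.5075, -0.9701).
‖u_3‖ = 4.6150, so e_3 = (0.0388, 0.0194, 0.9767, -0.2102).

e_3 = (0.0388, 0.0194, 0.9767, -0.2102)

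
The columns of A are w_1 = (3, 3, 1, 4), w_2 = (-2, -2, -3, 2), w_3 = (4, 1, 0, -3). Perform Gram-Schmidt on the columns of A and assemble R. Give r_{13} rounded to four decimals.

r_{13} = 0.5071

q_1 = w_1/‖w_1‖ = (3, 3, 1, 4)/5.9161 = (0.5071, 0.5071, 0.1690, 0.6761).
r_{13} = q_1·w_3 = 0.5071.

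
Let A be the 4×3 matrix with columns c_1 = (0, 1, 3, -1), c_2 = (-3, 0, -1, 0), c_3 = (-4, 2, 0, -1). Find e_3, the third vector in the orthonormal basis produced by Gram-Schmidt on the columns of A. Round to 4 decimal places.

e_3 = (0.1244, 0.8904, -0.3732, -0.2291)

e_1 = c_1/‖c_1‖ = (0, 1, 3, -1)/3.3166 = (0.0000, 0.3015, 0.9045, -0.3015).
r_{12} = e_1·c_2 = -0.9045.
u_2 = c_2 + 0.9045·e_1 = (-3.0000, 0.2727, -0.1818, -0.2727).
‖u_2‖ = 3.0302, so e_2 = (-0.9900, 0.0900, -0.0600, -0.0900).
r_{13} = e_1·c_3 = 0.9045; r_{23} = e_2·c_3 = 4.2302.
u_3 = c_3 − 0.9045·e_1 − 4.2302·e_2 = (0.1881, 1.3465, -0.5644, -0.3465).
‖u_3‖ = 1.5123, so e_3 = (0.1244, 0.8904, -0.3732, -0.2291).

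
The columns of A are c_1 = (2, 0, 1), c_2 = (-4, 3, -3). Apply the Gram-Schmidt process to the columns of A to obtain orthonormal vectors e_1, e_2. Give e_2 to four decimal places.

c_1 = (2, 0, 1); ‖c_1‖ = 2.2361, so e_1 = (0.8944, 0.0000, 0.4472).
e_1·c_2 = 0.8944·(-4) + 0.0000·3 + 0.4472·(-3) = -4.9193.
u_2 = c_2 + 4.9193·e_1 = (0.4000, 3.0000, -0.8000).
‖u_2‖ = 3.1305, so e_2 = (0.1278, 0.9583, -0.2556).

e_2 = (0.1278, 0.9583, -0.2556)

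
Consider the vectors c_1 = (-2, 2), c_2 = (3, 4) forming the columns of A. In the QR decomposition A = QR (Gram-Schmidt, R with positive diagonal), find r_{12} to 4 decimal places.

r_{12} = 0.7071

c_1 = (-2, 2); ‖c_1‖ = 2.8284, so e_1 = (-0.7071, 0.7071).
r_{12} = e_1·c_2 = 0.7071.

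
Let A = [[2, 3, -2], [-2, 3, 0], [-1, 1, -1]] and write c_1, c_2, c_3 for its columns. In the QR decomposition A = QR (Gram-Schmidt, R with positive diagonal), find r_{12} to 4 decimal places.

r_{12} = -0.3333

c_1 = (2, -2, -1); ‖c_1‖ = 3.0000, so q_1 = (0.6667, -0.6667, -0.3333).
r_{12} = q_1·c_2 = -0.3333.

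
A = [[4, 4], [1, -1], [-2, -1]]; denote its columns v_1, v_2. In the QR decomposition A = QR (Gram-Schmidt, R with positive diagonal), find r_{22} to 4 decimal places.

q_1 = v_1/‖v_1‖ = (4, 1, -2)/4.5826 = (0.8729, 0.2182, -0.4364).
r_{12} = q_1·v_2 = 3.7097.
u_2 = v_2 − 3.7097·q_1 = (0.7619, -1.8095, 0.6190).
r_{22} = ‖u_2‖ = 2.0587.

r_{22} = 2.0587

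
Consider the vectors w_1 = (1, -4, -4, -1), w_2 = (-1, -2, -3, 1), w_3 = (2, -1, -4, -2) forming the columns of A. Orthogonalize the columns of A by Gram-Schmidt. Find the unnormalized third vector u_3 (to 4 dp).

u_3 = (0.5376, 1.8817, -1.6129, -0.5376)

w_1 = (1, -4, -4, -1); ‖w_1‖ = 5.8310, so q_1 = (0.1715, -0.6860, -0.6860, -0.1715).
q_1·w_2 = 0.1715·(-1) + (-0.6860)·(-2) + (-0.6860)·(-3) + (-0.1715)·1 = 3.0870.
u_2 = w_2 − 3.0870·q_1 = (-1.5294, 0.1176, -0.8824, 1.5294).
‖u_2‖ = 2.3389, so q_2 = (-0.6539, 0.0503, -0.3772, 0.6539).
q_1·w_3 = 0.1715·2 + (-0.6860)·(-1) + (-0.6860)·(-4) + (-0.1715)·(-2) = 4.1160; q_2·w_3 = (-0.6539)·2 + 0.0503·(-1) + (-0.3772)·(-4) + 0.6539·(-2) = -1.1569.
u_3 = w_3 − 4.1160·q_1 + 1.1569·q_2 = (0.5376, 1.8817, -1.6129, -0.5376).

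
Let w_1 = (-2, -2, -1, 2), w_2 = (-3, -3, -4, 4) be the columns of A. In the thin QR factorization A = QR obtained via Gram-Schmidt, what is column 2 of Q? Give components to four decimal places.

w_1 = (-2, -2, -1, 2); ‖w_1‖ = 3.6056, so q_1 = (-0.5547, -0.5547, -0.2774, 0.5547).
q_1·w_2 = (-0.5547)·(-3) + (-0.5547)·(-3) + (-0.2774)·(-4) + 0.5547·4 = 6.6564.
u_2 = w_2 − 6.6564·q_1 = (0.6923, 0.6923, -2.1538, 0.3077).
‖u_2‖ = 2.3859, so q_2 = (0.2902, 0.2902, -0.9028, 0.1290).

q_2 = (0.2902, 0.2902, -0.9028, 0.1290)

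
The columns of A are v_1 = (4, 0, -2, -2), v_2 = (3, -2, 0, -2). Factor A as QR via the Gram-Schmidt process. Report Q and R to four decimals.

Q = [[0.8165, 0.1325], [0.0000, -0.7947], [-0.4082, 0.5298], [-0.4082, -0.2649]], R = [[4.8990, 3.2660], [0.0000, 2.5166]]

q_1 = v_1/‖v_1‖ = (4, 0, -2, -2)/4.8990 = (0.8165, 0.0000, -0.4082, -0.4082).
r_{12} = q_1·v_2 = 3.2660.
u_2 = v_2 − 3.2660·q_1 = (0.3333, -2.0000, 1.3333, -0.6667).
‖u_2‖ = 2.5166, so q_2 = (0.1325, -0.7947, 0.5298, -0.2649).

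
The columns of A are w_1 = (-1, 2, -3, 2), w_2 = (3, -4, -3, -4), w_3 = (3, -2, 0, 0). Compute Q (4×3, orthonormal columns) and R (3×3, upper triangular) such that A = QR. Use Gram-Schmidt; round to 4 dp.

w_1 = (-1, 2, -3, 2); ‖w_1‖ = 4.2426, so e_1 = (-0.2357, 0.4714, -0.7071, 0.4714).
e_1·w_2 = (-0.2357)·3 + 0.4714·(-4) + (-0.7071)·(-3) + 0.4714·(-4) = -2.3570.
u_2 = w_2 + 2.3570·e_1 = (2.4444, -2.8889, -4.6667, -2.8889).
‖u_2‖ = 6.6667, so e_2 = (0.3667, -0.4333, -0.7000, -0.4333).
e_1·w_3 = (-0.2357)·3 + 0.4714·(-2) + (-0.7071)·0 + 0.4714·0 = -1.6499; e_2·w_3 = 0.3667·3 + (-0.4333)·(-2) + (-0.7000)·0 + (-0.4333)·0 = 1.9667.
u_3 = w_3 + 1.6499·e_1 − 1.9667·e_2 = (1.8900, -0.3700, 0.2100, 1.6300).
‖u_3‖ = 2.5318, so e_3 = (0.7465, -0.1461, 0.0829, 0.6438).

Q = [[-0.2357, 0.3667, 0.7465], [0.4714, -0.4333, -0.1461], [-0.7071, -0.7000, 0.0829], [0.4714, -0.4333, 0.6438]], R = [[4.2426, -2.3570, -1.6499], [0.0000, 6.6667, 1.9667], [0.0000, 0.0000, 2.5318]]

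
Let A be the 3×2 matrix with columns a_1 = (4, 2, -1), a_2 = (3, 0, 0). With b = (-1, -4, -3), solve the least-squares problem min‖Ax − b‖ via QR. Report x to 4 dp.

a_1 = (4, 2, -1); ‖a_1‖ = 4.5826, so e_1 = (0.8729, 0.4364, -0.2182).
e_1·a_2 = 0.8729·3 + 0.4364·0 + (-0.2182)·0 = 2.6186.
u_2 = a_2 − 2.6186·e_1 = (0.7143, -1.1429, 0.5714).
‖u_2‖ = 1.4639, so e_2 = (0.4880, -0.7807, 0.3904).
Qᵀb = (-1.9640, 1.4639).
Back-substitute: x_2 = 1.4639/1.4639 = 1.0000.
x_1 = (-1.9640 − 2.6186·1.0000)/4.5826 = -1.0000.

x = (-1.0000, 1.0000)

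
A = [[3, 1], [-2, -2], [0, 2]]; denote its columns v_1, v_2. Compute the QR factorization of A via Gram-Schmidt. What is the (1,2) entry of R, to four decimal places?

v_1 = (3, -2, 0); ‖v_1‖ = 3.6056, so q_1 = (0.8321, -0.5547, 0.0000).
r_{12} = q_1·v_2 = 1.9415.

r_{12} = 1.9415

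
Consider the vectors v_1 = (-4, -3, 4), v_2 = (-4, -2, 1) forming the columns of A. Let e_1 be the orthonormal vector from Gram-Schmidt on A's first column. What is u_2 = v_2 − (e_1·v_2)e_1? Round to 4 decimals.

v_1 = (-4, -3, 4); ‖v_1‖ = 6.4031, so e_1 = (-0.6247, -0.4685, 0.6247).
e_1·v_2 = (-0.6247)·(-4) + (-0.4685)·(-2) + 0.6247·1 = 4.0605.
u_2 = v_2 − 4.0605·e_1 = (-1.4634, -0.0976, -1.5366).

u_2 = (-1.4634, -0.0976, -1.5366)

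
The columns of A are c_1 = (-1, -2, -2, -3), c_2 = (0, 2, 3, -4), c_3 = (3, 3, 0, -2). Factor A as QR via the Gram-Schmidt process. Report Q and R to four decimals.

c_1 = (-1, -2, -2, -3); ‖c_1‖ = 4.2426, so e_1 = (-0.2357, -0.4714, -0.4714, -0.7071).
e_1·c_2 = (-0.2357)·0 + (-0.4714)·2 + (-0.4714)·3 + (-0.7071)·(-4) = 0.4714.
u_2 = c_2 − 0.4714·e_1 = (0.1111, 2.2222, 3.2222, -3.6667).
‖u_2‖ = 5.3645, so e_2 = (0.0207, 0.4142, 0.6007, -0.6835).
e_1·c_3 = (-0.2357)·3 + (-0.4714)·3 + (-0.4714)·0 + (-0.7071)·(-2) = -0.7071; e_2·c_3 = 0.0207·3 + 0.4142·3 + 0.6007·0 + (-0.6835)·(-2) = 2.6719.
u_3 = c_3 + 0.7071·e_1 − 2.6719·e_2 = (2.7780, 1.5598, -1.9382, -0.6737).
‖u_3‖ = 3.7896, so e_3 = (0.7331, 0.4116, -0.5115, -0.1778).

Q = [[-0.2357, 0.0207, 0.7331], [-0.4714, 0.4142, 0.4116], [-0.4714, 0.6007, -0.5115], [-0.7071, -0.6835, -0.1778]], R = [[4.2426, 0.4714, -0.7071], [0.0000, 5.3645, 2.6719], [0.0000, 0.0000, 3.7896]]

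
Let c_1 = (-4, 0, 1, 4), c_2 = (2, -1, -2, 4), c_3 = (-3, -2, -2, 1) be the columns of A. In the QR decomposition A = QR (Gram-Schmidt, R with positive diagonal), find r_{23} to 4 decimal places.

c_1 = (-4, 0, 1, 4); ‖c_1‖ = 5.7446, so e_1 = (-0.6963, 0.0000, 0.1741, 0.6963).
e_1·c_2 = (-0.6963)·2 + 0.0000·(-1) + 0.1741·(-2) + 0.6963·4 = 1.0445.
u_2 = c_2 − 1.0445·e_1 = (2.7273, -1.0000, -2.1818, 3.2727).
‖u_2‖ = 4.8897, so e_2 = (0.5578, -0.2045, -0.4462, 0.6693).
r_{23} = e_2·c_3 = 0.2975.

r_{23} = 0.2975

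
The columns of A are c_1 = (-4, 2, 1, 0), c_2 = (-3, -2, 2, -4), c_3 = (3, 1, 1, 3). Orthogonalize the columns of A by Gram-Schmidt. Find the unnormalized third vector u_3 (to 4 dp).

u_3 = (0.6374, 0.1096, 2.3305, 0.6324)

c_1 = (-4, 2, 1, 0); ‖c_1‖ = 4.5826, so q_1 = (-0.8729, 0.4364, 0.2182, 0.0000).
q_1·c_2 = (-0.8729)·(-3) + 0.4364·(-2) + 0.2182·2 + 0.0000·(-4) = 2.1822.
u_2 = c_2 − 2.1822·q_1 = (-1.0952, -2.9524, 1.5238, -4.0000).
‖u_2‖ = 5.3140, so q_2 = (-0.2061, -0.5556, 0.2868, -0.7527).
q_1·c_3 = (-0.8729)·3 + 0.4364·1 + 0.2182·1 + 0.0000·3 = -1.9640; q_2·c_3 = (-0.2061)·3 + (-0.5556)·1 + 0.2868·1 + (-0.7527)·3 = -3.1454.
u_3 = c_3 + 1.9640·q_1 + 3.1454·q_2 = (0.6374, 0.1096, 2.3305, 0.6324).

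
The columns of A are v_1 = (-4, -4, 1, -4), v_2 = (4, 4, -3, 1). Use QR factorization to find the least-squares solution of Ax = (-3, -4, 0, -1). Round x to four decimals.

v_1 = (-4, -4, 1, -4); ‖v_1‖ = 7.0000, so q_1 = (-0.5714, -0.5714, 0.1429, -0.5714).
q_1·v_2 = (-0.5714)·4 + (-0.5714)·4 + 0.1429·(-3) + (-0.5714)·1 = -5.5714.
u_2 = v_2 + 5.5714·q_1 = (0.8163, 0.8163, -2.2041, -2.1837).
‖u_2‖ = 3.3105, so q_2 = (0.2466, 0.2466, -0.6658, -0.6596).
Qᵀb = (4.5714, -1.0665).
Back-substitute: x_2 = -1.0665/3.3105 = -0.3222.
x_1 = (4.5714 + 5.5714·(-0.3222))/7.0000 = 0.3966.

x = (0.3966, -0.3222)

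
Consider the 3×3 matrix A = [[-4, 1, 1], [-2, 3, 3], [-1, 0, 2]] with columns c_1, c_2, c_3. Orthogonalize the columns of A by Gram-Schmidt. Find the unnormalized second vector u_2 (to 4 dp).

c_1 = (-4, -2, -1); ‖c_1‖ = 4.5826, so e_1 = (-0.8729, -0.4364, -0.2182).
e_1·c_2 = (-0.8729)·1 + (-0.4364)·3 + (-0.2182)·0 = -2.1822.
u_2 = c_2 + 2.1822·e_1 = (-0.9048, 2.0476, -0.4762).

u_2 = (-0.9048, 2.0476, -0.4762)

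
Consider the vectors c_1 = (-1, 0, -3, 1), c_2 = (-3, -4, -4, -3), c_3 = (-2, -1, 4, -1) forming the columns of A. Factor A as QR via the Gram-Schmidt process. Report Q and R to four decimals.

Q = [[-0.3015, -0.3142, -0.8541], [0.0000, -0.6584, -0.0083], [-0.9045, -0.1197, 0.3968], [0.3015, -0.6734, 0.3362]], R = [[3.3166, 3.6181, -3.3166], [0.0000, 6.0753, 1.4814], [0.0000, 0.0000, 2.9674]]

c_1 = (-1, 0, -3, 1); ‖c_1‖ = 3.3166, so q_1 = (-0.3015, 0.0000, -0.9045, 0.3015).
q_1·c_2 = (-0.3015)·(-3) + 0.0000·(-4) + (-0.9045)·(-4) + 0.3015·(-3) = 3.6181.
u_2 = c_2 − 3.6181·q_1 = (-1.9091, -4.0000, -0.7273, -4.0909).
‖u_2‖ = 6.0753, so q_2 = (-0.3142, -0.6584, -0.1197, -0.6734).
q_1·c_3 = (-0.3015)·(-2) + 0.0000·(-1) + (-0.9045)·4 + 0.3015·(-1) = -3.3166; q_2·c_3 = (-0.3142)·(-2) + (-0.6584)·(-1) + (-0.1197)·4 + (-0.6734)·(-1) = 1.4814.
u_3 = c_3 + 3.3166·q_1 − 1.4814·q_2 = (-2.5345, -0.0246, 1.1773, 0.9975).
‖u_3‖ = 2.9674, so q_3 = (-0.8541, -0.0083, 0.3968, 0.3362).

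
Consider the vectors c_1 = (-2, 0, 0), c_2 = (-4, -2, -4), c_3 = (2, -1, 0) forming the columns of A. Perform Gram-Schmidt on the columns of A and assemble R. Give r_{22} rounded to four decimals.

e_1 = c_1/‖c_1‖ = (-2, 0, 0)/2.0000 = (-1.0000, 0.0000, 0.0000).
r_{12} = e_1·c_2 = 4.0000.
u_2 = c_2 − 4.0000·e_1 = (0.0000, -2.0000, -4.0000).
r_{22} = ‖u_2‖ = 4.4721.

r_{22} = 4.4721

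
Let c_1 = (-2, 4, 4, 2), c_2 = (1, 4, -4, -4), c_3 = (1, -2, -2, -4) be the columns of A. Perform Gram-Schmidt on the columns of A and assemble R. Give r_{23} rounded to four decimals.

r_{23} = 1.5398

c_1 = (-2, 4, 4, 2); ‖c_1‖ = 6.3246, so q_1 = (-0.3162, 0.6325, 0.6325, 0.3162).
q_1·c_2 = (-0.3162)·1 + 0.6325·4 + 0.6325·(-4) + 0.3162·(-4) = -1.5811.
u_2 = c_2 + 1.5811·q_1 = (0.5000, 5.0000, -3.0000, -3.5000).
‖u_2‖ = 6.8191, so q_2 = (0.0733, 0.7332, -0.4399, -0.5133).
r_{23} = q_2·c_3 = 1.5398.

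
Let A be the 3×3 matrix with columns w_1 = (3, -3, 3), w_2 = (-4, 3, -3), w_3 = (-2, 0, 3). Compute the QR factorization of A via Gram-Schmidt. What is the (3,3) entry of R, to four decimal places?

q_1 = w_1/‖w_1‖ = (3, -3, 3)/5.1962 = (0.5774, -0.5774, 0.5774).
r_{12} = q_1·w_2 = -5.7735.
u_2 = w_2 + 5.7735·q_1 = (-0.6667, -0.3333, 0.3333).
‖u_2‖ = 0.8165, so q_2 = (-0.8165, -0.4082, 0.4082).
r_{13} = q_1·w_3 = 0.5774; r_{23} = q_2·w_3 = 2.8577.
u_3 = w_3 − 0.5774·q_1 − 2.8577·q_2 = (0.0000, 1.5000, 1.5000).
r_{33} = ‖u_3‖ = 2.1213.

r_{33} = 2.1213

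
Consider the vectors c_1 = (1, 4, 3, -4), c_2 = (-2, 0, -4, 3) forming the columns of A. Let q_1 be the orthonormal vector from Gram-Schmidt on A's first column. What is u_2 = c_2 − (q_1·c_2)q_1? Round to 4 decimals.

u_2 = (-1.3810, 2.4762, -2.1429, 0.5238)

q_1 = c_1/‖c_1‖ = (1, 4, 3, -4)/6.4807 = (0.1543, 0.6172, 0.4629, -0.6172).
r_{12} = q_1·c_2 = -4.0119.
u_2 = c_2 + 4.0119·q_1 = (-1.3810, 2.4762, -2.1429, 0.5238).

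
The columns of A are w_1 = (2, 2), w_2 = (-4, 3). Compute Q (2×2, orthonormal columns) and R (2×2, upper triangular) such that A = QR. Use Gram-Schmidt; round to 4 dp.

e_1 = w_1/‖w_1‖ = (2, 2)/2.8284 = (0.7071, 0.7071).
r_{12} = e_1·w_2 = -0.7071.
u_2 = w_2 + 0.7071·e_1 = (-3.5000, 3.5000).
‖u_2‖ = 4.9497, so e_2 = (-0.7071, 0.7071).

Q = [[0.7071, -0.7071], [0.7071, 0.7071]], R = [[2.8284, -0.7071], [0.0000, 4.9497]]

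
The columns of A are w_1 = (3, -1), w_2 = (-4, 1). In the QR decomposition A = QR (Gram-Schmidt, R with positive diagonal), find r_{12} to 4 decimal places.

w_1 = (3, -1); ‖w_1‖ = 3.1623, so e_1 = (0.9487, -0.3162).
r_{12} = e_1·w_2 = -4.1110.

r_{12} = -4.1110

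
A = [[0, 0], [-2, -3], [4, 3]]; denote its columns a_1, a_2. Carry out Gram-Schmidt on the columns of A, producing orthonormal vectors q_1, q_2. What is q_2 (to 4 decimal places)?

a_1 = (0, -2, 4); ‖a_1‖ = 4.4721, so q_1 = (0.0000, -0.4472, 0.8944).
q_1·a_2 = 0.0000·0 + (-0.4472)·(-3) + 0.8944·3 = 4.0249.
u_2 = a_2 − 4.0249·q_1 = (0.0000, -1.2000, -0.6000).
‖u_2‖ = 1.3416, so q_2 = (0.0000, -0.8944, -0.4472).

q_2 = (0.0000, -0.8944, -0.4472)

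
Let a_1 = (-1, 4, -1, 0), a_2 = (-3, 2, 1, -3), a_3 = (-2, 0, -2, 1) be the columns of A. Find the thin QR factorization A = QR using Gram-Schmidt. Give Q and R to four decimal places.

Q = [[-0.2357, -0.5853, -0.6880], [0.9428, -0.0532, -0.3193], [-0.2357, 0.3724, -0.5891], [0.0000, -0.7183, 0.2788]], R = [[4.2426, 2.3570, 0.9428], [0.0000, 4.1767, -0.2926], [0.0000, 0.0000, 2.8329]]

a_1 = (-1, 4, -1, 0); ‖a_1‖ = 4.2426, so q_1 = (-0.2357, 0.9428, -0.2357, 0.0000).
q_1·a_2 = (-0.2357)·(-3) + 0.9428·2 + (-0.2357)·1 + 0.0000·(-3) = 2.3570.
u_2 = a_2 − 2.3570·q_1 = (-2.4444, -0.2222, 1.5556, -3.0000).
‖u_2‖ = 4.1767, so q_2 = (-0.5853, -0.0532, 0.3724, -0.7183).
q_1·a_3 = (-0.2357)·(-2) + 0.9428·0 + (-0.2357)·(-2) + 0.0000·1 = 0.9428; q_2·a_3 = (-0.5853)·(-2) + (-0.0532)·0 + 0.3724·(-2) + (-0.7183)·1 = -0.2926.
u_3 = a_3 − 0.9428·q_1 + 0.2926·q_2 = (-1.9490, -0.9045, -1.6688, 0.7898).
‖u_3‖ = 2.8329, so q_3 = (-0.6880, -0.3193, -0.5891, 0.2788).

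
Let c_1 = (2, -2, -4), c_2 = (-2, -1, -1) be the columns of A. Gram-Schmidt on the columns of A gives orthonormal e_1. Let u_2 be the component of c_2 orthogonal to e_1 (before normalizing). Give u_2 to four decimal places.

u_2 = (-2.1667, -0.8333, -0.6667)

c_1 = (2, -2, -4); ‖c_1‖ = 4.8990, so e_1 = (0.4082, -0.4082, -0.8165).
e_1·c_2 = 0.4082·(-2) + (-0.4082)·(-1) + (-0.8165)·(-1) = 0.4082.
u_2 = c_2 − 0.4082·e_1 = (-2.1667, -0.8333, -0.6667).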